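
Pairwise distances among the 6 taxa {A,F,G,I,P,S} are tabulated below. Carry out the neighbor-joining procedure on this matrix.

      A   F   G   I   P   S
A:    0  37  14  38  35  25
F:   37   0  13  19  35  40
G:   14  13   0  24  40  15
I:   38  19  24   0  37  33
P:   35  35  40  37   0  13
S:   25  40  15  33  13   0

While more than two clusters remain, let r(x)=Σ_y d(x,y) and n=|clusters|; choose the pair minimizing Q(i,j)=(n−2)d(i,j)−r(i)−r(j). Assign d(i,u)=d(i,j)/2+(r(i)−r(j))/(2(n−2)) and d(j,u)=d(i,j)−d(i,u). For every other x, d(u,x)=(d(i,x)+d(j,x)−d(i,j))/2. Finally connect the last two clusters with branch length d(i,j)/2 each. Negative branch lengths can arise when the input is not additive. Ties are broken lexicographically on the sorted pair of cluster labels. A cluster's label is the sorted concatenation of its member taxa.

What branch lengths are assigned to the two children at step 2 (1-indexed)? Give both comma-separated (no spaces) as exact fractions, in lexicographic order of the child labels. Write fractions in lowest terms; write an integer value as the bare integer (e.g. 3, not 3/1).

1. join P+S (d=13, Q=-234) ⇒ PS; edges |P|=43/4, |S|=9/4
  updated: d(A,PS)=47/2, d(F,PS)=31, d(G,PS)=21, d(I,PS)=57/2
2. join F+I (d=19, Q=-305/2) ⇒ FI; edges |F|=95/12, |I|=133/12
  updated: d(A,FI)=28, d(FI,G)=9, d(FI,PS)=81/4
3. join A+PS (d=47/2, Q=-333/4) ⇒ APS; edges |A|=191/16, |PS|=185/16
  updated: d(APS,FI)=99/8, d(APS,G)=23/4
4. join APS+FI (d=99/8, Q=-217/8) ⇒ AFIPS; edges |APS|=73/16, |FI|=125/16
  updated: d(AFIPS,G)=19/16
5. join AFIPS+G (d=19/16) ⇒ AFGIPS; edges |AFIPS|=19/32, |G|=19/32
final tree: (((A:191/16,(P:43/4,S:9/4):185/16):73/16,(F:95/12,I:133/12):125/16):19/32,G:19/32)
total length: 1105/16

95/12,133/12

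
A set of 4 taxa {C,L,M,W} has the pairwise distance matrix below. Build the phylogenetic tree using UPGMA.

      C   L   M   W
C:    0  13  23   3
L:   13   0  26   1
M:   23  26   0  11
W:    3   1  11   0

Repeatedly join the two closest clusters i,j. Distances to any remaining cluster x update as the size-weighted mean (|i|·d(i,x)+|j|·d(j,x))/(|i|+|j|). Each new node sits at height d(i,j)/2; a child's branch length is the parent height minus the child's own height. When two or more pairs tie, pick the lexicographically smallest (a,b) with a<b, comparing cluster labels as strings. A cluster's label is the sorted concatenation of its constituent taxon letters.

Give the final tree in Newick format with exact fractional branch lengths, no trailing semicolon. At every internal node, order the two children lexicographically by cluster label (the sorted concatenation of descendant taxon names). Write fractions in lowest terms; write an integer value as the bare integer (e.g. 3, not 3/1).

((C:4,(L:1/2,W:1/2):7/2):6,M:10)

iteration 1: select L,W (d=1); attach at lengths (1/2, 1/2); label the merged cluster LW
  updated: d(C,LW)=8, d(LW,M)=37/2
iteration 2: select C,LW (d=8); attach at lengths (4, 7/2); label the merged cluster CLW
  updated: d(CLW,M)=20
iteration 3: select CLW,M (d=20); attach at lengths (6, 10); label the merged cluster CLMW
final tree: ((C:4,(L:1/2,W:1/2):7/2):6,M:10)
total length: 49/2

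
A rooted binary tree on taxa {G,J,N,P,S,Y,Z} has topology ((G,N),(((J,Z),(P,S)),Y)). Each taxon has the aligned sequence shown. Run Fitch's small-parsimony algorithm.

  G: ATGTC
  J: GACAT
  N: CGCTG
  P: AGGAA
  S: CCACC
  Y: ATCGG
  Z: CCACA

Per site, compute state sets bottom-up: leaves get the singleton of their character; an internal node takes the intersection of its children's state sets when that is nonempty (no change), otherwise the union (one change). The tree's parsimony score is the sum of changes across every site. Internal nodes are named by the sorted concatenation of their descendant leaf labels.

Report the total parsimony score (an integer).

20

site 0, node GN: G={A} ∪ N={C} → {A,C} (+1)
site 0, node JZ: J={G} ∪ Z={C} → {C,G} (+1)
site 0, node PS: P={A} ∪ S={C} → {A,C} (+1)
site 0, node JPSZ: JZ={C,G} ∩ PS={A,C} → {C} (+0)
site 0, node JPSYZ: JPSZ={C} ∪ Y={A} → {A,C} (+1)
site 0, node GJNPSYZ: GN={A,C} ∩ JPSYZ={A,C} → {A,C} (+0)
site 1, node GN: G={T} ∪ N={G} → {G,T} (+1)
site 1, node JZ: J={A} ∪ Z={C} → {A,C} (+1)
site 1, node PS: P={G} ∪ S={C} → {C,G} (+1)
site 1, node JPSZ: JZ={A,C} ∩ PS={C,G} → {C} (+0)
site 1, node JPSYZ: JPSZ={C} ∪ Y={T} → {C,T} (+1)
site 1, node GJNPSYZ: GN={G,T} ∩ JPSYZ={C,T} → {T} (+0)
site 2, node GN: G={G} ∪ N={C} → {C,G} (+1)
site 2, node JZ: J={C} ∪ Z={A} → {A,C} (+1)
site 2, node PS: P={G} ∪ S={A} → {A,G} (+1)
site 2, node JPSZ: JZ={A,C} ∩ PS={A,G} → {A} (+0)
site 2, node JPSYZ: JPSZ={A} ∪ Y={C} → {A,C} (+1)
site 2, node GJNPSYZ: GN={C,G} ∩ JPSYZ={A,C} → {C} (+0)
site 3, node GN: G={T} ∩ N={T} → {T} (+0)
site 3, node JZ: J={A} ∪ Z={C} → {A,C} (+1)
site 3, node PS: P={A} ∪ S={C} → {A,C} (+1)
site 3, node JPSZ: JZ={A,C} ∩ PS={A,C} → {A,C} (+0)
site 3, node JPSYZ: JPSZ={A,C} ∪ Y={G} → {A,C,G} (+1)
site 3, node GJNPSYZ: GN={T} ∪ JPSYZ={A,C,G} → {A,C,G,T} (+1)
site 4, node GN: G={C} ∪ N={G} → {C,G} (+1)
site 4, node JZ: J={T} ∪ Z={A} → {A,T} (+1)
site 4, node PS: P={A} ∪ S={C} → {A,C} (+1)
site 4, node JPSZ: JZ={A,T} ∩ PS={A,C} → {A} (+0)
site 4, node JPSYZ: JPSZ={A} ∪ Y={G} → {A,G} (+1)
site 4, node GJNPSYZ: GN={C,G} ∩ JPSYZ={A,G} → {G} (+0)
per-site changes: [4, 4, 4, 4, 4]; total = 20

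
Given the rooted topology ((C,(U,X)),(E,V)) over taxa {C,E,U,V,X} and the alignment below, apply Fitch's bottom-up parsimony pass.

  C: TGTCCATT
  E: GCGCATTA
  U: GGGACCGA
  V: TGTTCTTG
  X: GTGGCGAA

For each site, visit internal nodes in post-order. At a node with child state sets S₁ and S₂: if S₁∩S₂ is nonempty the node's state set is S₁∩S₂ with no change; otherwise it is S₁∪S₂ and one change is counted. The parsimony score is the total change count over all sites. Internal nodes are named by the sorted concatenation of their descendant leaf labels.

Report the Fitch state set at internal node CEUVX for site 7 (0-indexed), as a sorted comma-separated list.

UX@0: {G} ∩ {G} = {G} (intersection, +0)
CUX@0: {T} ∪ {G} = {G,T} (union, +1)
EV@0: {G} ∪ {T} = {G,T} (union, +1)
CEUVX@0: {G,T} ∩ {G,T} = {G,T} (intersection, +0)
UX@1: {G} ∪ {T} = {G,T} (union, +1)
CUX@1: {G} ∩ {G,T} = {G} (intersection, +0)
EV@1: {C} ∪ {G} = {C,G} (union, +1)
CEUVX@1: {G} ∩ {C,G} = {G} (intersection, +0)
UX@2: {G} ∩ {G} = {G} (intersection, +0)
CUX@2: {T} ∪ {G} = {G,T} (union, +1)
EV@2: {G} ∪ {T} = {G,T} (union, +1)
CEUVX@2: {G,T} ∩ {G,T} = {G,T} (intersection, +0)
UX@3: {A} ∪ {G} = {A,G} (union, +1)
CUX@3: {C} ∪ {A,G} = {A,C,G} (union, +1)
EV@3: {C} ∪ {T} = {C,T} (union, +1)
CEUVX@3: {A,C,G} ∩ {C,T} = {C} (intersection, +0)
UX@4: {C} ∩ {C} = {C} (intersection, +0)
CUX@4: {C} ∩ {C} = {C} (intersection, +0)
EV@4: {A} ∪ {C} = {A,C} (union, +1)
CEUVX@4: {C} ∩ {A,C} = {C} (intersection, +0)
UX@5: {C} ∪ {G} = {C,G} (union, +1)
CUX@5: {A} ∪ {C,G} = {A,C,G} (union, +1)
EV@5: {T} ∩ {T} = {T} (intersection, +0)
CEUVX@5: {A,C,G} ∪ {T} = {A,C,G,T} (union, +1)
UX@6: {G} ∪ {A} = {A,G} (union, +1)
CUX@6: {T} ∪ {A,G} = {A,G,T} (union, +1)
EV@6: {T} ∩ {T} = {T} (intersection, +0)
CEUVX@6: {A,G,T} ∩ {T} = {T} (intersection, +0)
UX@7: {A} ∩ {A} = {A} (intersection, +0)
CUX@7: {T} ∪ {A} = {A,T} (union, +1)
EV@7: {A} ∪ {G} = {A,G} (union, +1)
CEUVX@7: {A,T} ∩ {A,G} = {A} (intersection, +0)
per-site changes: [2, 2, 2, 3, 1, 3, 2, 2]; total = 17

A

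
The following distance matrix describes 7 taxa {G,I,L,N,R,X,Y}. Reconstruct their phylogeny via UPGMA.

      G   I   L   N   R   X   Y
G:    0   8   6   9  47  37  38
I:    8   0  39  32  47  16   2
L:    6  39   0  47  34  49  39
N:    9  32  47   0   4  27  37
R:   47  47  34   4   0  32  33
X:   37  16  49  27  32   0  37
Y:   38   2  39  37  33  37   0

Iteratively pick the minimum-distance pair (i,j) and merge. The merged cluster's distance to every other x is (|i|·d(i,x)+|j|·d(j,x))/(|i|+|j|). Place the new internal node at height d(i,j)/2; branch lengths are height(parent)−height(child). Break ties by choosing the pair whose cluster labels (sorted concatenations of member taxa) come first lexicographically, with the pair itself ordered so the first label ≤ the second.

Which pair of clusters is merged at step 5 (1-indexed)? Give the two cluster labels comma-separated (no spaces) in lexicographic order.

step 1: merge (I,Y) at d=2; branch lengths I→1, Y→1; new cluster IY
  updated: d(G,IY)=23, d(IY,L)=39, d(IY,N)=69/2, d(IY,R)=40, d(IY,X)=53/2
step 2: merge (N,R) at d=4; branch lengths N→2, R→2; new cluster NR
  updated: d(G,NR)=28, d(IY,NR)=149/4, d(L,NR)=81/2, d(NR,X)=59/2
step 3: merge (G,L) at d=6; branch lengths G→3, L→3; new cluster GL
  updated: d(GL,IY)=31, d(GL,NR)=137/4, d(GL,X)=43
step 4: merge (IY,X) at d=53/2; branch lengths IY→49/4, X→53/4; new cluster IXY
  updated: d(GL,IXY)=35, d(IXY,NR)=104/3
step 5: merge (GL,NR) at d=137/4; branch lengths GL→113/8, NR→121/8; new cluster GLNR
  updated: d(GLNR,IXY)=209/6
step 6: merge (GLNR,IXY) at d=209/6; branch lengths GLNR→7/24, IXY→25/6; new cluster GILNRXY
final tree: (((G:3,L:3):113/8,(N:2,R:2):121/8):7/24,((I:1,Y:1):49/4,X:53/4):25/6)
total length: 1709/24

GL,NR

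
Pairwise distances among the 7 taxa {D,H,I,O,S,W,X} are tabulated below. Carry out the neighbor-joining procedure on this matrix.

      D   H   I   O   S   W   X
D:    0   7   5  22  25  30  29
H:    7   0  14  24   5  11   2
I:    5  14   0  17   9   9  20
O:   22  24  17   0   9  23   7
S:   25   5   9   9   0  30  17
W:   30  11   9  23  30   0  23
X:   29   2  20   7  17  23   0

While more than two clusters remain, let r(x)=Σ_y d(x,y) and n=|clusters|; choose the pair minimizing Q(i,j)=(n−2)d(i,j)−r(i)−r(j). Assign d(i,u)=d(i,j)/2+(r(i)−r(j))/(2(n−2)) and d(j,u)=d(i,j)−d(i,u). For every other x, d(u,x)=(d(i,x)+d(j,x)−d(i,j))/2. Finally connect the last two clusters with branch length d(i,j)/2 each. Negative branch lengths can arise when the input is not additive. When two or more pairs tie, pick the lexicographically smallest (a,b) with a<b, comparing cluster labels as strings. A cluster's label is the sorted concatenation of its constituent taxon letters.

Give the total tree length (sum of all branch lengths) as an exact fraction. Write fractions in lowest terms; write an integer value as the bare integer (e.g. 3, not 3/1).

1. join D+I (d=5, Q=-167) ⇒ DI; edges |D|=69/10, |I|=-19/10
  updated: d(DI,H)=8, d(DI,O)=17, d(DI,S)=29/2, d(DI,W)=17, d(DI,X)=22
2. join O+X (d=7, Q=-123) ⇒ OX; edges |O|=37/8, |X|=19/8
  updated: d(DI,OX)=16, d(H,OX)=19/2, d(OX,S)=19/2, d(OX,W)=39/2
3. join OX+S (d=19/2, Q=-85) ⇒ OSX; edges |OX|=4, |S|=11/2
  updated: d(DI,OSX)=21/2, d(H,OSX)=5/2, d(OSX,W)=20
4. join DI+W (d=17, Q=-99/2) ⇒ DIW; edges |DI|=43/8, |W|=93/8
  updated: d(DIW,H)=1, d(DIW,OSX)=27/4
5. join DIW+H (d=1, Q=-41/4) ⇒ DHIW; edges |DIW|=21/8, |H|=-13/8
  updated: d(DHIW,OSX)=33/8
6. join DHIW+OSX (d=33/8) ⇒ DHIOSWX; edges |DHIW|=33/16, |OSX|=33/16
final tree: ((((D:69/10,I:-19/10):43/8,W:93/8):21/8,H:-13/8):33/16,((O:37/8,X:19/8):4,S:11/2):33/16)
total length: 349/8

349/8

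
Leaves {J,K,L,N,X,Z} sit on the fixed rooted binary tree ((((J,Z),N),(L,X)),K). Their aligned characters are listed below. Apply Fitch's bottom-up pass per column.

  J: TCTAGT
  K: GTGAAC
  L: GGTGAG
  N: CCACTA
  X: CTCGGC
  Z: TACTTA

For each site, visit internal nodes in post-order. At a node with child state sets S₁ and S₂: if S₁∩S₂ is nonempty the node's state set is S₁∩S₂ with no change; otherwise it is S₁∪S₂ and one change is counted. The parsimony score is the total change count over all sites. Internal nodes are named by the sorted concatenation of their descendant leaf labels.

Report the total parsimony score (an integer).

site 0, node JZ: J={T} ∩ Z={T} → {T} (+0)
site 0, node JNZ: JZ={T} ∪ N={C} → {C,T} (+1)
site 0, node LX: L={G} ∪ X={C} → {C,G} (+1)
site 0, node JLNXZ: JNZ={C,T} ∩ LX={C,G} → {C} (+0)
site 0, node JKLNXZ: JLNXZ={C} ∪ K={G} → {C,G} (+1)
site 1, node JZ: J={C} ∪ Z={A} → {A,C} (+1)
site 1, node JNZ: JZ={A,C} ∩ N={C} → {C} (+0)
site 1, node LX: L={G} ∪ X={T} → {G,T} (+1)
site 1, node JLNXZ: JNZ={C} ∪ LX={G,T} → {C,G,T} (+1)
site 1, node JKLNXZ: JLNXZ={C,G,T} ∩ K={T} → {T} (+0)
site 2, node JZ: J={T} ∪ Z={C} → {C,T} (+1)
site 2, node JNZ: JZ={C,T} ∪ N={A} → {A,C,T} (+1)
site 2, node LX: L={T} ∪ X={C} → {C,T} (+1)
site 2, node JLNXZ: JNZ={A,C,T} ∩ LX={C,T} → {C,T} (+0)
site 2, node JKLNXZ: JLNXZ={C,T} ∪ K={G} → {C,G,T} (+1)
site 3, node JZ: J={A} ∪ Z={T} → {A,T} (+1)
site 3, node JNZ: JZ={A,T} ∪ N={C} → {A,C,T} (+1)
site 3, node LX: L={G} ∩ X={G} → {G} (+0)
site 3, node JLNXZ: JNZ={A,C,T} ∪ LX={G} → {A,C,G,T} (+1)
site 3, node JKLNXZ: JLNXZ={A,C,G,T} ∩ K={A} → {A} (+0)
site 4, node JZ: J={G} ∪ Z={T} → {G,T} (+1)
site 4, node JNZ: JZ={G,T} ∩ N={T} → {T} (+0)
site 4, node LX: L={A} ∪ X={G} → {A,G} (+1)
site 4, node JLNXZ: JNZ={T} ∪ LX={A,G} → {A,G,T} (+1)
site 4, node JKLNXZ: JLNXZ={A,G,T} ∩ K={A} → {A} (+0)
site 5, node JZ: J={T} ∪ Z={A} → {A,T} (+1)
site 5, node JNZ: JZ={A,T} ∩ N={A} → {A} (+0)
site 5, node LX: L={G} ∪ X={C} → {C,G} (+1)
site 5, node JLNXZ: JNZ={A} ∪ LX={C,G} → {A,C,G} (+1)
site 5, node JKLNXZ: JLNXZ={A,C,G} ∩ K={C} → {C} (+0)
per-site changes: [3, 3, 4, 3, 3, 3]; total = 19

19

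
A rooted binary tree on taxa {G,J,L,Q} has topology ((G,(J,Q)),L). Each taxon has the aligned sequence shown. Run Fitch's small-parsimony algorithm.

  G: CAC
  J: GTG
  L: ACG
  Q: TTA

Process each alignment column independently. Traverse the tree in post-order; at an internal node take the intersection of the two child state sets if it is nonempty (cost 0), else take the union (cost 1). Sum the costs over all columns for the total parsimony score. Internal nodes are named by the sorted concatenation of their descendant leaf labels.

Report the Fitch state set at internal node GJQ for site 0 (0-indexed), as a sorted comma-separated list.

C,G,T

site 0, node JQ: J={G} ∪ Q={T} → {G,T} (+1)
site 0, node GJQ: G={C} ∪ JQ={G,T} → {C,G,T} (+1)
site 0, node GJLQ: GJQ={C,G,T} ∪ L={A} → {A,C,G,T} (+1)
site 1, node JQ: J={T} ∩ Q={T} → {T} (+0)
site 1, node GJQ: G={A} ∪ JQ={T} → {A,T} (+1)
site 1, node GJLQ: GJQ={A,T} ∪ L={C} → {A,C,T} (+1)
site 2, node JQ: J={G} ∪ Q={A} → {A,G} (+1)
site 2, node GJQ: G={C} ∪ JQ={A,G} → {A,C,G} (+1)
site 2, node GJLQ: GJQ={A,C,G} ∩ L={G} → {G} (+0)
per-site changes: [3, 2, 2]; total = 7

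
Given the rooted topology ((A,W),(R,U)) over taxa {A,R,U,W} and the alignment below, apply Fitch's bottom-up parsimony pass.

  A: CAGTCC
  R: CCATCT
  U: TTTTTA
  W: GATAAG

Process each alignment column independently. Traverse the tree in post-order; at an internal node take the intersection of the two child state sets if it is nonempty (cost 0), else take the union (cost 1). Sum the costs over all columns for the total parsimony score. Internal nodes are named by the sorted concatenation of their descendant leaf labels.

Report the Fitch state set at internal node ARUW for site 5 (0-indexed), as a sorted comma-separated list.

[col 0] AW: children A:{C}, W:{G} ∪→ {C,G}; cost 1
[col 0] RU: children R:{C}, U:{T} ∪→ {C,T}; cost 1
[col 0] ARUW: children AW:{C,G}, RU:{C,T} ∩→ {C}; cost 0
[col 1] AW: children A:{A}, W:{A} ∩→ {A}; cost 0
[col 1] RU: children R:{C}, U:{T} ∪→ {C,T}; cost 1
[col 1] ARUW: children AW:{A}, RU:{C,T} ∪→ {A,C,T}; cost 1
[col 2] AW: children A:{G}, W:{T} ∪→ {G,T}; cost 1
[col 2] RU: children R:{A}, U:{T} ∪→ {A,T}; cost 1
[col 2] ARUW: children AW:{G,T}, RU:{A,T} ∩→ {T}; cost 0
[col 3] AW: children A:{T}, W:{A} ∪→ {A,T}; cost 1
[col 3] RU: children R:{T}, U:{T} ∩→ {T}; cost 0
[col 3] ARUW: children AW:{A,T}, RU:{T} ∩→ {T}; cost 0
[col 4] AW: children A:{C}, W:{A} ∪→ {A,C}; cost 1
[col 4] RU: children R:{C}, U:{T} ∪→ {C,T}; cost 1
[col 4] ARUW: children AW:{A,C}, RU:{C,T} ∩→ {C}; cost 0
[col 5] AW: children A:{C}, W:{G} ∪→ {C,G}; cost 1
[col 5] RU: children R:{T}, U:{A} ∪→ {A,T}; cost 1
[col 5] ARUW: children AW:{C,G}, RU:{A,T} ∪→ {A,C,G,T}; cost 1
per-site changes: [2, 2, 2, 1, 2, 3]; total = 12

A,C,G,T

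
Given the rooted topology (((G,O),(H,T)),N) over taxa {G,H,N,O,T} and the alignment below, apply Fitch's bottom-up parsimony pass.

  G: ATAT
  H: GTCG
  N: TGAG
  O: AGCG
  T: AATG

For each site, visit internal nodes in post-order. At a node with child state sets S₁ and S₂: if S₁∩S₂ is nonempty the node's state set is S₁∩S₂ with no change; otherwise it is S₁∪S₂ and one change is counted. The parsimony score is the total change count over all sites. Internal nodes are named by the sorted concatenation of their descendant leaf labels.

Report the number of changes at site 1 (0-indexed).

site 0, node GO: G={A} ∩ O={A} → {A} (+0)
site 0, node HT: H={G} ∪ T={A} → {A,G} (+1)
site 0, node GHOT: GO={A} ∩ HT={A,G} → {A} (+0)
site 0, node GHNOT: GHOT={A} ∪ N={T} → {A,T} (+1)
site 1, node GO: G={T} ∪ O={G} → {G,T} (+1)
site 1, node HT: H={T} ∪ T={A} → {A,T} (+1)
site 1, node GHOT: GO={G,T} ∩ HT={A,T} → {T} (+0)
site 1, node GHNOT: GHOT={T} ∪ N={G} → {G,T} (+1)
site 2, node GO: G={A} ∪ O={C} → {A,C} (+1)
site 2, node HT: H={C} ∪ T={T} → {C,T} (+1)
site 2, node GHOT: GO={A,C} ∩ HT={C,T} → {C} (+0)
site 2, node GHNOT: GHOT={C} ∪ N={A} → {A,C} (+1)
site 3, node GO: G={T} ∪ O={G} → {G,T} (+1)
site 3, node HT: H={G} ∩ T={G} → {G} (+0)
site 3, node GHOT: GO={G,T} ∩ HT={G} → {G} (+0)
site 3, node GHNOT: GHOT={G} ∩ N={G} → {G} (+0)
per-site changes: [2, 3, 3, 1]; total = 9

3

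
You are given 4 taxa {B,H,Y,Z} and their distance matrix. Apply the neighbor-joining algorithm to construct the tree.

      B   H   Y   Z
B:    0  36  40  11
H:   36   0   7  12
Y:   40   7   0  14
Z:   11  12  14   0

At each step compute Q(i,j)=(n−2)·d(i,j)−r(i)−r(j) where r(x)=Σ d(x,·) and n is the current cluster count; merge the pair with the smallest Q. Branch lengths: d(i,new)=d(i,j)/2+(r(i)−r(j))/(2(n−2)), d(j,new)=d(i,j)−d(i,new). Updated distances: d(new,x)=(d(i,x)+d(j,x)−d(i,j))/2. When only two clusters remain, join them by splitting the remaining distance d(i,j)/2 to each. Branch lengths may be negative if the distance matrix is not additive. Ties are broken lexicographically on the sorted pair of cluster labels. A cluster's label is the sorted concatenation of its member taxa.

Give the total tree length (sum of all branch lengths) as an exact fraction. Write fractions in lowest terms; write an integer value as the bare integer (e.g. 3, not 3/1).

69/2

1. join B+Z (d=11, Q=-102) ⇒ BZ; edges |B|=18, |Z|=-7
  updated: d(BZ,H)=37/2, d(BZ,Y)=43/2
2. join BZ+H (d=37/2, Q=-47) ⇒ BHZ; edges |BZ|=33/2, |H|=2
  updated: d(BHZ,Y)=5
3. join BHZ+Y (d=5) ⇒ BHYZ; edges |BHZ|=5/2, |Y|=5/2
final tree: (((B:18,Z:-7):33/2,H:2):5/2,Y:5/2)
total length: 69/2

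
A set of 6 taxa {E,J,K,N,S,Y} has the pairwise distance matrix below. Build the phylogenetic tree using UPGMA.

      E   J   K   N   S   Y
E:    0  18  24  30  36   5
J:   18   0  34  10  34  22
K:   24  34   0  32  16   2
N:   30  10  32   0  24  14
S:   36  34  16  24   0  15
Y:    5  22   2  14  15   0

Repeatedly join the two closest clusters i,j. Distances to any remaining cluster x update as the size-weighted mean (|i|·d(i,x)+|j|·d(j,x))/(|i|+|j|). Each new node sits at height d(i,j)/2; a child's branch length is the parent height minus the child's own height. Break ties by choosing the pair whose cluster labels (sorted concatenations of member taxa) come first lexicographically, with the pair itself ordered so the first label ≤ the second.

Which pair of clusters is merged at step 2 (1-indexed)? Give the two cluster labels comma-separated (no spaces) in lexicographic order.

J,N

step 1: merge (K,Y) at d=2; branch lengths K→1, Y→1; new cluster KY
  updated: d(E,KY)=29/2, d(J,KY)=28, d(KY,N)=23, d(KY,S)=31/2
step 2: merge (J,N) at d=10; branch lengths J→5, N→5; new cluster JN
  updated: d(E,JN)=24, d(JN,KY)=51/2, d(JN,S)=29
step 3: merge (E,KY) at d=29/2; branch lengths E→29/4, KY→25/4; new cluster EKY
  updated: d(EKY,JN)=25, d(EKY,S)=67/3
step 4: merge (EKY,S) at d=67/3; branch lengths EKY→47/12, S→67/6; new cluster EKSY
  updated: d(EKSY,JN)=26
step 5: merge (EKSY,JN) at d=26; branch lengths EKSY→11/6, JN→8; new cluster EJKNSY
final tree: (((E:29/4,(K:1,Y:1):25/4):47/12,S:67/6):11/6,(J:5,N:5):8)
total length: 605/12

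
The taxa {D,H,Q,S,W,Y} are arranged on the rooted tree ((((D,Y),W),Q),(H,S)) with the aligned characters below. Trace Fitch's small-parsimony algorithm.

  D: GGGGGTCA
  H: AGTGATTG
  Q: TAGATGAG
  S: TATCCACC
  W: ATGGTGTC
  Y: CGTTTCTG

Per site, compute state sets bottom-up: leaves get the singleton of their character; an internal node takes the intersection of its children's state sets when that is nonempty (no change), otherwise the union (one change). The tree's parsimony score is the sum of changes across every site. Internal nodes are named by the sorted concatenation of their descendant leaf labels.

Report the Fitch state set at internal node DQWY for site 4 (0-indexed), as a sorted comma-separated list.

T

DY@0: {G} ∪ {C} = {C,G} (union, +1)
DWY@0: {C,G} ∪ {A} = {A,C,G} (union, +1)
DQWY@0: {A,C,G} ∪ {T} = {A,C,G,T} (union, +1)
HS@0: {A} ∪ {T} = {A,T} (union, +1)
DHQSWY@0: {A,C,G,T} ∩ {A,T} = {A,T} (intersection, +0)
DY@1: {G} ∩ {G} = {G} (intersection, +0)
DWY@1: {G} ∪ {T} = {G,T} (union, +1)
DQWY@1: {G,T} ∪ {A} = {A,G,T} (union, +1)
HS@1: {G} ∪ {A} = {A,G} (union, +1)
DHQSWY@1: {A,G,T} ∩ {A,G} = {A,G} (intersection, +0)
DY@2: {G} ∪ {T} = {G,T} (union, +1)
DWY@2: {G,T} ∩ {G} = {G} (intersection, +0)
DQWY@2: {G} ∩ {G} = {G} (intersection, +0)
HS@2: {T} ∩ {T} = {T} (intersection, +0)
DHQSWY@2: {G} ∪ {T} = {G,T} (union, +1)
DY@3: {G} ∪ {T} = {G,T} (union, +1)
DWY@3: {G,T} ∩ {G} = {G} (intersection, +0)
DQWY@3: {G} ∪ {A} = {A,G} (union, +1)
HS@3: {G} ∪ {C} = {C,G} (union, +1)
DHQSWY@3: {A,G} ∩ {C,G} = {G} (intersection, +0)
DY@4: {G} ∪ {T} = {G,T} (union, +1)
DWY@4: {G,T} ∩ {T} = {T} (intersection, +0)
DQWY@4: {T} ∩ {T} = {T} (intersection, +0)
HS@4: {A} ∪ {C} = {A,C} (union, +1)
DHQSWY@4: {T} ∪ {A,C} = {A,C,T} (union, +1)
DY@5: {T} ∪ {C} = {C,T} (union, +1)
DWY@5: {C,T} ∪ {G} = {C,G,T} (union, +1)
DQWY@5: {C,G,T} ∩ {G} = {G} (intersection, +0)
HS@5: {T} ∪ {A} = {A,T} (union, +1)
DHQSWY@5: {G} ∪ {A,T} = {A,G,T} (union, +1)
DY@6: {C} ∪ {T} = {C,T} (union, +1)
DWY@6: {C,T} ∩ {T} = {T} (intersection, +0)
DQWY@6: {T} ∪ {A} = {A,T} (union, +1)
HS@6: {T} ∪ {C} = {C,T} (union, +1)
DHQSWY@6: {A,T} ∩ {C,T} = {T} (intersection, +0)
DY@7: {A} ∪ {G} = {A,G} (union, +1)
DWY@7: {A,G} ∪ {C} = {A,C,G} (union, +1)
DQWY@7: {A,C,G} ∩ {G} = {G} (intersection, +0)
HS@7: {G} ∪ {C} = {C,G} (union, +1)
DHQSWY@7: {G} ∩ {C,G} = {G} (intersection, +0)
per-site changes: [4, 3, 2, 3, 3, 4, 3, 3]; total = 25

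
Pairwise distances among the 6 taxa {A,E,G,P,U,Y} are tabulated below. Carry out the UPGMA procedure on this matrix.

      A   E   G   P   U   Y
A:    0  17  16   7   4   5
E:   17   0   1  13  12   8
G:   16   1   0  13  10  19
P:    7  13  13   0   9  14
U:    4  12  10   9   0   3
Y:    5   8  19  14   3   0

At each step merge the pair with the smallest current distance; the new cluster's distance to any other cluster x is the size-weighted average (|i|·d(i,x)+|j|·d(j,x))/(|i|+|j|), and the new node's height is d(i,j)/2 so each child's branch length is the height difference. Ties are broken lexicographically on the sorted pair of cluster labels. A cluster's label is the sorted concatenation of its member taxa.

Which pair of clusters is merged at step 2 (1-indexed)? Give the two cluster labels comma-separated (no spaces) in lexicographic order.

iteration 1: select E,G (d=1); attach at lengths (1/2, 1/2); label the merged cluster EG
  updated: d(A,EG)=33/2, d(EG,P)=13, d(EG,U)=11, d(EG,Y)=27/2
iteration 2: select U,Y (d=3); attach at lengths (3/2, 3/2); label the merged cluster UY
  updated: d(A,UY)=9/2, d(EG,UY)=49/4, d(P,UY)=23/2
iteration 3: select A,UY (d=9/2); attach at lengths (9/4, 3/4); label the merged cluster AUY
  updated: d(AUY,EG)=41/3, d(AUY,P)=10
iteration 4: select AUY,P (d=10); attach at lengths (11/4, 5); label the merged cluster APUY
  updated: d(APUY,EG)=27/2
iteration 5: select APUY,EG (d=27/2); attach at lengths (7/4, 25/4); label the merged cluster AEGPUY
final tree: (((A:9/4,(U:3/2,Y:3/2):3/4):11/4,P:5):7/4,(E:1/2,G:1/2):25/4)
total length: 91/4

U,Y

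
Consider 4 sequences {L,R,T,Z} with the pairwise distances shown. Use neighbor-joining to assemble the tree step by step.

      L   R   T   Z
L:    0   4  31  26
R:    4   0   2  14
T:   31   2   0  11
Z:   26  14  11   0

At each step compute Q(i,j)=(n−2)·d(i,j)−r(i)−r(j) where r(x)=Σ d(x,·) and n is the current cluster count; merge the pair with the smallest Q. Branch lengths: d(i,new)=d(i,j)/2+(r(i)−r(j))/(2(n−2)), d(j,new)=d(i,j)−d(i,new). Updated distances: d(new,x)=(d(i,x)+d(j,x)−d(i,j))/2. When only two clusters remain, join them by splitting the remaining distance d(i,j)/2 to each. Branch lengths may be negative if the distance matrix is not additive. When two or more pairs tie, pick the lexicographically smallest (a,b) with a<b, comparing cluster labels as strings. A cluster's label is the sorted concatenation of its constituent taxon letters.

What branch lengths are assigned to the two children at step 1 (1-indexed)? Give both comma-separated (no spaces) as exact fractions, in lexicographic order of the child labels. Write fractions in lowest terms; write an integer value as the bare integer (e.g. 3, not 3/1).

step 1: merge (L,R) at d=4, Q=-73; branch lengths L→49/4, R→-33/4; new cluster LR
  updated: d(LR,T)=29/2, d(LR,Z)=18
step 2: merge (LR,T) at d=29/2, Q=-87/2; branch lengths LR→43/4, T→15/4; new cluster LRT
  updated: d(LRT,Z)=29/4
step 3: merge (LRT,Z) at d=29/4; branch lengths LRT→29/8, Z→29/8; new cluster LRTZ
final tree: (((L:49/4,R:-33/4):43/4,T:15/4):29/8,Z:29/8)
total length: 103/4

49/4,-33/4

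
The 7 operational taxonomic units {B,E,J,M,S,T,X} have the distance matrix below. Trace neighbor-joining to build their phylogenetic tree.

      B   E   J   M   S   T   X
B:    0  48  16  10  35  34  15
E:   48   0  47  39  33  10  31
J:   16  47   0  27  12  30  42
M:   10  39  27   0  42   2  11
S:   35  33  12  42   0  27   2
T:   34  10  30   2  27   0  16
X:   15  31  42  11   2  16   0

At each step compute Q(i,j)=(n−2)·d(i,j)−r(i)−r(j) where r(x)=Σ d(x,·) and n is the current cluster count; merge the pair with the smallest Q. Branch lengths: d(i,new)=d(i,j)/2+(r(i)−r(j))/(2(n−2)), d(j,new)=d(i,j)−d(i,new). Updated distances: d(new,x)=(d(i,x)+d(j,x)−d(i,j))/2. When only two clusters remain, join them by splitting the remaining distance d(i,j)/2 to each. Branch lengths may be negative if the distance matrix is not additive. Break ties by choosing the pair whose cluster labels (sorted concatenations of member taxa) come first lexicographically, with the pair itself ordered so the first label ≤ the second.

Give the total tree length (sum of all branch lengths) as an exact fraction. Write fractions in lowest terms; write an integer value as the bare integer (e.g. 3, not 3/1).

1059/16

step 1: merge (E,T) at d=10, Q=-277; branch lengths E→139/10, T→-39/10; new cluster ET
  updated: d(B,ET)=36, d(ET,J)=67/2, d(ET,M)=31/2, d(ET,S)=25, d(ET,X)=37/2
step 2: merge (J,S) at d=12, Q=-397/2; branch lengths J→125/16, S→67/16; new cluster JS
  updated: d(B,JS)=39/2, d(ET,JS)=93/4, d(JS,M)=57/2, d(JS,X)=16
step 3: merge (B,M) at d=10, Q=-231/2; branch lengths B→91/12, M→29/12; new cluster BM
  updated: d(BM,ET)=83/4, d(BM,JS)=19, d(BM,X)=8
step 4: merge (BM,X) at d=8, Q=-297/4; branch lengths BM→85/16, X→43/16; new cluster BMX
  updated: d(BMX,ET)=125/8, d(BMX,JS)=27/2
step 5: merge (BMX,ET) at d=125/8, Q=-419/8; branch lengths BMX→47/16, ET→203/16; new cluster BEMTX
  updated: d(BEMTX,JS)=169/16
step 6: merge (BEMTX,JS) at d=169/16; branch lengths BEMTX→169/32, JS→169/32; new cluster BEJMSTX
final tree: ((((B:91/12,M:29/12):85/16,X:43/16):47/16,(E:139/10,T:-39/10):203/16):169/32,(J:125/16,S:67/16):169/32)
total length: 1059/16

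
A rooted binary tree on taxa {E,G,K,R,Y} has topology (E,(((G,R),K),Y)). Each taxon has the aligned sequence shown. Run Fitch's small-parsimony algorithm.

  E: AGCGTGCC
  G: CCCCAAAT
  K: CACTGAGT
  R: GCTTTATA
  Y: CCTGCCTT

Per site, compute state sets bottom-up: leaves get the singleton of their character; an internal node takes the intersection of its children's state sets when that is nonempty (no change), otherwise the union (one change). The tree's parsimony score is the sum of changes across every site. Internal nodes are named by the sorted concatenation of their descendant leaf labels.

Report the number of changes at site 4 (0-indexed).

3

GR@0: {C} ∪ {G} = {C,G} (union, +1)
GKR@0: {C,G} ∩ {C} = {C} (intersection, +0)
GKRY@0: {C} ∩ {C} = {C} (intersection, +0)
EGKRY@0: {A} ∪ {C} = {A,C} (union, +1)
GR@1: {C} ∩ {C} = {C} (intersection, +0)
GKR@1: {C} ∪ {A} = {A,C} (union, +1)
GKRY@1: {A,C} ∩ {C} = {C} (intersection, +0)
EGKRY@1: {G} ∪ {C} = {C,G} (union, +1)
GR@2: {C} ∪ {T} = {C,T} (union, +1)
GKR@2: {C,T} ∩ {C} = {C} (intersection, +0)
GKRY@2: {C} ∪ {T} = {C,T} (union, +1)
EGKRY@2: {C} ∩ {C,T} = {C} (intersection, +0)
GR@3: {C} ∪ {T} = {C,T} (union, +1)
GKR@3: {C,T} ∩ {T} = {T} (intersection, +0)
GKRY@3: {T} ∪ {G} = {G,T} (union, +1)
EGKRY@3: {G} ∩ {G,T} = {G} (intersection, +0)
GR@4: {A} ∪ {T} = {A,T} (union, +1)
GKR@4: {A,T} ∪ {G} = {A,G,T} (union, +1)
GKRY@4: {A,G,T} ∪ {C} = {A,C,G,T} (union, +1)
EGKRY@4: {T} ∩ {A,C,G,T} = {T} (intersection, +0)
GR@5: {A} ∩ {A} = {A} (intersection, +0)
GKR@5: {A} ∩ {A} = {A} (intersection, +0)
GKRY@5: {A} ∪ {C} = {A,C} (union, +1)
EGKRY@5: {G} ∪ {A,C} = {A,C,G} (union, +1)
GR@6: {A} ∪ {T} = {A,T} (union, +1)
GKR@6: {A,T} ∪ {G} = {A,G,T} (union, +1)
GKRY@6: {A,G,T} ∩ {T} = {T} (intersection, +0)
EGKRY@6: {C} ∪ {T} = {C,T} (union, +1)
GR@7: {T} ∪ {A} = {A,T} (union, +1)
GKR@7: {A,T} ∩ {T} = {T} (intersection, +0)
GKRY@7: {T} ∩ {T} = {T} (intersection, +0)
EGKRY@7: {C} ∪ {T} = {C,T} (union, +1)
per-site changes: [2, 2, 2, 2, 3, 2, 3, 2]; total = 18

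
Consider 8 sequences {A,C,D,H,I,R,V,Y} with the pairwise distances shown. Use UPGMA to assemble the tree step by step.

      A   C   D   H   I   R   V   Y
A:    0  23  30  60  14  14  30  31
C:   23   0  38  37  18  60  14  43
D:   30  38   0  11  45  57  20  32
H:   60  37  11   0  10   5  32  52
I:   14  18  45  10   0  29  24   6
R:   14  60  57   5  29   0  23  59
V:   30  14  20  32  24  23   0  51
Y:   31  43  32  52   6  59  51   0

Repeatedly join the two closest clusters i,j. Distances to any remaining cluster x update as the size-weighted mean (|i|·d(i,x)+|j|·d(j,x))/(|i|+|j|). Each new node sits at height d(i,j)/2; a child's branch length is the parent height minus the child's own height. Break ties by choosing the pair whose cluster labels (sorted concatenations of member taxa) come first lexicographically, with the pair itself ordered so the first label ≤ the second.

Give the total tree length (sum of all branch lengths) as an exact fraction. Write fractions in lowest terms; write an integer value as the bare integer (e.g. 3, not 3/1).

3301/36

iteration 1: select H,R (d=5); attach at lengths (5/2, 5/2); label the merged cluster HR
  updated: d(A,HR)=37, d(C,HR)=97/2, d(D,HR)=34, d(HR,I)=39/2, d(HR,V)=55/2, d(HR,Y)=111/2
iteration 2: select I,Y (d=6); attach at lengths (3, 3); label the merged cluster IY
  updated: d(A,IY)=45/2, d(C,IY)=61/2, d(D,IY)=77/2, d(HR,IY)=75/2, d(IY,V)=75/2
iteration 3: select C,V (d=14); attach at lengths (7, 7); label the merged cluster CV
  updated: d(A,CV)=53/2, d(CV,D)=29, d(CV,HR)=38, d(CV,IY)=34
iteration 4: select A,IY (d=45/2); attach at lengths (45/4, 33/4); label the merged cluster AIY
  updated: d(AIY,CV)=63/2, d(AIY,D)=107/3, d(AIY,HR)=112/3
iteration 5: select CV,D (d=29); attach at lengths (15/2, 29/2); label the merged cluster CDV
  updated: d(AIY,CDV)=296/9, d(CDV,HR)=110/3
iteration 6: select AIY,CDV (d=296/9); attach at lengths (187/36, 35/18); label the merged cluster ACDIVY
  updated: d(ACDIVY,HR)=37
iteration 7: select ACDIVY,HR (d=37); attach at lengths (37/18, 16); label the merged cluster ACDHIRVY
final tree: (((A:45/4,(I:3,Y:3):33/4):187/36,((C:7,V:7):15/2,D:29/2):35/18):37/18,(H:5/2,R:5/2):16)
total length: 3301/36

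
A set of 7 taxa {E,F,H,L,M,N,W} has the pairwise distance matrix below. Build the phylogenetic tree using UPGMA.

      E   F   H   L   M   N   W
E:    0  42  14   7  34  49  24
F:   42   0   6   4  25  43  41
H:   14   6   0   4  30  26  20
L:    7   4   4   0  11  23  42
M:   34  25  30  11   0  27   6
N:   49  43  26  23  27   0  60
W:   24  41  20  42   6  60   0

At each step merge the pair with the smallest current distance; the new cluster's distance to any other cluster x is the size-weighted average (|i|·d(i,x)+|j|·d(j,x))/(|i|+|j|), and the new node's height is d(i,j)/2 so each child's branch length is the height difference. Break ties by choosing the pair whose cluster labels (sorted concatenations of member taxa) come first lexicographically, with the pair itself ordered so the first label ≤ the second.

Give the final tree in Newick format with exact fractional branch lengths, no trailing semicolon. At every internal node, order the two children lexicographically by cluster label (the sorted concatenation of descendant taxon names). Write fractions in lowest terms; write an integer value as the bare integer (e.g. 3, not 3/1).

1. join F+L (d=4) ⇒ FL; edges |F|=2, |L|=2
  updated: d(E,FL)=49/2, d(FL,H)=5, d(FL,M)=18, d(FL,N)=33, d(FL,W)=83/2
2. join FL+H (d=5) ⇒ FHL; edges |FL|=1/2, |H|=5/2
  updated: d(E,FHL)=21, d(FHL,M)=22, d(FHL,N)=92/3, d(FHL,W)=103/3
3. join M+W (d=6) ⇒ MW; edges |M|=3, |W|=3
  updated: d(E,MW)=29, d(FHL,MW)=169/6, d(MW,N)=87/2
4. join E+FHL (d=21) ⇒ EFHL; edges |E|=21/2, |FHL|=8
  updated: d(EFHL,MW)=227/8, d(EFHL,N)=141/4
5. join EFHL+MW (d=227/8) ⇒ EFHLMW; edges |EFHL|=59/16, |MW|=179/16
  updated: d(EFHLMW,N)=38
6. join EFHLMW+N (d=38) ⇒ EFHLMNW; edges |EFHLMW|=77/16, |N|=19
final tree: (((E:21/2,((F:2,L:2):1/2,H:5/2):8):59/16,(M:3,W:3):179/16):77/16,N:19)
total length: 1123/16

(((E:21/2,((F:2,L:2):1/2,H:5/2):8):59/16,(M:3,W:3):179/16):77/16,N:19)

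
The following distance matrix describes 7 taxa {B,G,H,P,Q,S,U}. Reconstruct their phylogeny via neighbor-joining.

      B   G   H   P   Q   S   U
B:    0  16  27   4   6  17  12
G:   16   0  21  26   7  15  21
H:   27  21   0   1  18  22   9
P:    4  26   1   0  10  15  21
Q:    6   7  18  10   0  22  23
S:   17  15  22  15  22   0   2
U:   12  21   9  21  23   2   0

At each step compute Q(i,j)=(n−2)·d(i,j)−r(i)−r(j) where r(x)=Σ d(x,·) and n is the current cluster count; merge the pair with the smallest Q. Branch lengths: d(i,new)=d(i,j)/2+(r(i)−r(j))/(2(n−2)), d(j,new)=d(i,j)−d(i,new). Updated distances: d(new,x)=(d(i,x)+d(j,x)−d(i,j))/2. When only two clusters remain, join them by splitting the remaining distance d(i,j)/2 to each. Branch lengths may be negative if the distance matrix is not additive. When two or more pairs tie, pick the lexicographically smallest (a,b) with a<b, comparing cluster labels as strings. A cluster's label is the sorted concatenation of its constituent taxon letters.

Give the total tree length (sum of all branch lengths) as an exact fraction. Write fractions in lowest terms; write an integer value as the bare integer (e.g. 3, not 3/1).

289/8

1. join S+U (d=2, Q=-171) ⇒ SU; edges |S|=3/2, |U|=1/2
  updated: d(B,SU)=27/2, d(G,SU)=17, d(H,SU)=29/2, d(P,SU)=17, d(Q,SU)=43/2
2. join H+P (d=1, Q=-271/2) ⇒ HP; edges |H|=55/16, |P|=-39/16
  updated: d(B,HP)=15, d(G,HP)=23, d(HP,Q)=27/2, d(HP,SU)=61/4
3. join G+Q (d=7, Q=-90) ⇒ GQ; edges |G|=6, |Q|=1
  updated: d(B,GQ)=15/2, d(GQ,HP)=59/4, d(GQ,SU)=63/4
4. join B+GQ (d=15/2, Q=-59) ⇒ BGQ; edges |B|=13/4, |GQ|=17/4
  updated: d(BGQ,HP)=89/8, d(BGQ,SU)=87/8
5. join BGQ+HP (d=89/8, Q=-149/4) ⇒ BGHPQ; edges |BGQ|=27/8, |HP|=31/4
  updated: d(BGHPQ,SU)=15/2
6. join BGHPQ+SU (d=15/2) ⇒ BGHPQSU; edges |BGHPQ|=15/4, |SU|=15/4
final tree: (((B:13/4,(G:6,Q:1):17/4):27/8,(H:55/16,P:-39/16):31/4):15/4,(S:3/2,U:1/2):15/4)
total length: 289/8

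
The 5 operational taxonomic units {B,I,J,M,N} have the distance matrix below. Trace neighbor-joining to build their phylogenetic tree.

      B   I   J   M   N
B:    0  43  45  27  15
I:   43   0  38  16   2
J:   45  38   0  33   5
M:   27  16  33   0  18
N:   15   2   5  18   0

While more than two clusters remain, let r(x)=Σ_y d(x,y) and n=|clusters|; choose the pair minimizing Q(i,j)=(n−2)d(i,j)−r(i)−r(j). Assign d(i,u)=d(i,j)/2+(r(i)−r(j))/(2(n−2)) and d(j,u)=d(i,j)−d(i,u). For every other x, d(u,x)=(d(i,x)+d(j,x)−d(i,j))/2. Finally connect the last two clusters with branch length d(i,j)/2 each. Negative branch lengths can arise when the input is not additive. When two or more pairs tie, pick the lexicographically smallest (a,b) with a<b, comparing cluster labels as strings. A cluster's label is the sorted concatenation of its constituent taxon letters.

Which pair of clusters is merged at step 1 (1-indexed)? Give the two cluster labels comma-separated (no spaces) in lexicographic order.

J,N

1. join J+N (d=5, Q=-146) ⇒ JN; edges |J|=16, |N|=-11
  updated: d(B,JN)=55/2, d(I,JN)=35/2, d(JN,M)=23
2. join B+JN (d=55/2, Q=-221/2) ⇒ BJN; edges |B|=169/8, |JN|=51/8
  updated: d(BJN,I)=33/2, d(BJN,M)=45/4
3. join BJN+I (d=33/2, Q=-175/4) ⇒ BIJN; edges |BJN|=47/8, |I|=85/8
  updated: d(BIJN,M)=43/8
4. join BIJN+M (d=43/8) ⇒ BIJMN; edges |BIJN|=43/16, |M|=43/16
final tree: (((B:169/8,(J:16,N:-11):51/8):47/8,I:85/8):43/16,M:43/16)
total length: 435/8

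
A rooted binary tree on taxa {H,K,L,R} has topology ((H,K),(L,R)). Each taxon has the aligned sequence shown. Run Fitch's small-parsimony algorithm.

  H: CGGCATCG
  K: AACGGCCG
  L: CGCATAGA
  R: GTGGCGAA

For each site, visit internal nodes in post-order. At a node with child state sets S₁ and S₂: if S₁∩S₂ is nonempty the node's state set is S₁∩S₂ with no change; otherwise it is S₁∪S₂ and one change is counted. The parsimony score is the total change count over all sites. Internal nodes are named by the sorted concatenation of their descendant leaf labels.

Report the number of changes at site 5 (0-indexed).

site 0, node HK: H={C} ∪ K={A} → {A,C} (+1)
site 0, node LR: L={C} ∪ R={G} → {C,G} (+1)
site 0, node HKLR: HK={A,C} ∩ LR={C,G} → {C} (+0)
site 1, node HK: H={G} ∪ K={A} → {A,G} (+1)
site 1, node LR: L={G} ∪ R={T} → {G,T} (+1)
site 1, node HKLR: HK={A,G} ∩ LR={G,T} → {G} (+0)
site 2, node HK: H={G} ∪ K={C} → {C,G} (+1)
site 2, node LR: L={C} ∪ R={G} → {C,G} (+1)
site 2, node HKLR: HK={C,G} ∩ LR={C,G} → {C,G} (+0)
site 3, node HK: H={C} ∪ K={G} → {C,G} (+1)
site 3, node LR: L={A} ∪ R={G} → {A,G} (+1)
site 3, node HKLR: HK={C,G} ∩ LR={A,G} → {G} (+0)
site 4, node HK: H={A} ∪ K={G} → {A,G} (+1)
site 4, node LR: L={T} ∪ R={C} → {C,T} (+1)
site 4, node HKLR: HK={A,G} ∪ LR={C,T} → {A,C,G,T} (+1)
site 5, node HK: H={T} ∪ K={C} → {C,T} (+1)
site 5, node LR: L={A} ∪ R={G} → {A,G} (+1)
site 5, node HKLR: HK={C,T} ∪ LR={A,G} → {A,C,G,T} (+1)
site 6, node HK: H={C} ∩ K={C} → {C} (+0)
site 6, node LR: L={G} ∪ R={A} → {A,G} (+1)
site 6, node HKLR: HK={C} ∪ LR={A,G} → {A,C,G} (+1)
site 7, node HK: H={G} ∩ K={G} → {G} (+0)
site 7, node LR: L={A} ∩ R={A} → {A} (+0)
site 7, node HKLR: HK={G} ∪ LR={A} → {A,G} (+1)
per-site changes: [2, 2, 2, 2, 3, 3, 2, 1]; total = 17

3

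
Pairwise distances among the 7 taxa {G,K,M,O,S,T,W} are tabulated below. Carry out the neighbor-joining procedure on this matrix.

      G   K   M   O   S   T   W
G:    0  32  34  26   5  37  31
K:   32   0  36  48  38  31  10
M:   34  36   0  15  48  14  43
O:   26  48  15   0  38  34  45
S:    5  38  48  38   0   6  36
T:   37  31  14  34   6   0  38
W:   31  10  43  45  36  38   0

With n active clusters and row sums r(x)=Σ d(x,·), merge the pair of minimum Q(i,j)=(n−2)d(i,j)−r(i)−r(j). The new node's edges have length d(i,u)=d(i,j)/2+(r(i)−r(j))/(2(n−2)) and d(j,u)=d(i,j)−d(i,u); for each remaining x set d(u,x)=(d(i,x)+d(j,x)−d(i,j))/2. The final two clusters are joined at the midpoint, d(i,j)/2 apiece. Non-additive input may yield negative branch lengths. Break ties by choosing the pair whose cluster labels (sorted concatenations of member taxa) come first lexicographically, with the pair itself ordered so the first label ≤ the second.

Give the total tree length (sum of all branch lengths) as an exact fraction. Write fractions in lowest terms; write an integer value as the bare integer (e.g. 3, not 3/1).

78

step 1: merge (K,W) at d=10, Q=-348; branch lengths K→21/5, W→29/5; new cluster KW
  updated: d(G,KW)=53/2, d(KW,M)=69/2, d(KW,O)=83/2, d(KW,S)=32, d(KW,T)=59/2
step 2: merge (M,O) at d=15, Q=-240; branch lengths M→51/8, O→69/8; new cluster MO
  updated: d(G,MO)=45/2, d(KW,MO)=61/2, d(MO,S)=71/2, d(MO,T)=33/2
step 3: merge (G,S) at d=5, Q=-309/2; branch lengths G→55/12, S→5/12; new cluster GS
  updated: d(GS,KW)=107/4, d(GS,MO)=53/2, d(GS,T)=19
step 4: merge (GS,KW) at d=107/4, Q=-211/2; branch lengths GS→39/4, KW→17; new cluster GKSW
  updated: d(GKSW,MO)=121/8, d(GKSW,T)=87/8
step 5: merge (GKSW,MO) at d=121/8, Q=-85/2; branch lengths GKSW→19/4, MO→83/8; new cluster GKMOSW
  updated: d(GKMOSW,T)=49/8
step 6: merge (GKMOSW,T) at d=49/8; branch lengths GKMOSW→49/16, T→49/16; new cluster GKMOSTW
final tree: ((((G:55/12,S:5/12):39/4,(K:21/5,W:29/5):17):19/4,(M:51/8,O:69/8):83/8):49/16,T:49/16)
total length: 78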